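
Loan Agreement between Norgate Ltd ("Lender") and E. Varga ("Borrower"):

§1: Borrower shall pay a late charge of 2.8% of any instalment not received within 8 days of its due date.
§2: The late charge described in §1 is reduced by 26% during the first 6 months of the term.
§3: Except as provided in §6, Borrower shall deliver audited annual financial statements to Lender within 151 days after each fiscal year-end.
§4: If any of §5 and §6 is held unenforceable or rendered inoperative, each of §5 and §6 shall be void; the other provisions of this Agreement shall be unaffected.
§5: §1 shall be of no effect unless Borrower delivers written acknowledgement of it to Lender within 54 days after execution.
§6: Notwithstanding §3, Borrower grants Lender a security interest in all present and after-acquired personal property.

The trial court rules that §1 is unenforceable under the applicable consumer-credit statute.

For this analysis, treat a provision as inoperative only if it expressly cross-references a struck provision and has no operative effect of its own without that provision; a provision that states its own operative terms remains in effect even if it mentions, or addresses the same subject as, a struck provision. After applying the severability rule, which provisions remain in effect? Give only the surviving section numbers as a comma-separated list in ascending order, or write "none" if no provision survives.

§1 is struck. §2 has no operative effect of its own apart from §1 and is therefore inoperative. The only function of §5 is the acknowledgement condition for §1, so it cannot stand once §1 is removed. §3 mentions §6 but its own obligation stands independently of §6, so §3 is not affected. §4 declares §5 and §6 mutually dependent; since one of them has fallen, all of them are of no effect. That brings down §6 as well. The remainder continues in force under §4. The provisions still in force are §3 and §4.

3, 4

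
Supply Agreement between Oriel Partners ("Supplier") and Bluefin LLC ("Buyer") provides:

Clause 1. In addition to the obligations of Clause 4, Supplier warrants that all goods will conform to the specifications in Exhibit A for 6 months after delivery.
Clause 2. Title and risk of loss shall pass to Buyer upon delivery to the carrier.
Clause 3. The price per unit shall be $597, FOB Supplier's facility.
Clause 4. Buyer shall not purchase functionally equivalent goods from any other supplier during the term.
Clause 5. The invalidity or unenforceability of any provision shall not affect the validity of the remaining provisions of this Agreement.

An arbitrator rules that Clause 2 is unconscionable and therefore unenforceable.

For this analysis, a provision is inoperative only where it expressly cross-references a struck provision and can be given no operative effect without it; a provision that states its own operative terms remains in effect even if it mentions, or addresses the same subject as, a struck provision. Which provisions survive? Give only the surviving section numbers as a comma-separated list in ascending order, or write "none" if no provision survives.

Clause 2 is struck. No other provision's operative terms depend on Clause 2. Under the severability clause in Clause 5, the remaining provisions continue in force. The provisions still in force are Clause 1, Clause 3, Clause 4, and Clause 5.

1, 3, 4, 5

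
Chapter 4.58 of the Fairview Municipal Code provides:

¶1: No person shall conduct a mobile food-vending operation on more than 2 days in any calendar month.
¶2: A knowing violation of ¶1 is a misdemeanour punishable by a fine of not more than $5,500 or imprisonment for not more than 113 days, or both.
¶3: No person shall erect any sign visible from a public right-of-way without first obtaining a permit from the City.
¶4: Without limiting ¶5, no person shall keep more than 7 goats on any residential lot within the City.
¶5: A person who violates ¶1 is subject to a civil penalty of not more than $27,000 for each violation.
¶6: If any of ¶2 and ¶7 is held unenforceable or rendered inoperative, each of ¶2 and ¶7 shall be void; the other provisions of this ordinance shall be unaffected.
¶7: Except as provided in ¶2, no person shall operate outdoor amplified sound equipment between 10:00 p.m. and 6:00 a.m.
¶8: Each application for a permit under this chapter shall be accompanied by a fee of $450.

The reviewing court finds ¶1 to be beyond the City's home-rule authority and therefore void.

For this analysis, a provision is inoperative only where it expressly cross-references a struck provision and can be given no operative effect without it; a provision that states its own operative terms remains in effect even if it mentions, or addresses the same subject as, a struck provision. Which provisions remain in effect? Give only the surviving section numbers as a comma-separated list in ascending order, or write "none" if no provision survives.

¶1 is struck. ¶2 operates only by reference to ¶1, so it falls with ¶1. ¶5 has no operative effect of its own apart from ¶1 and is therefore inoperative. ¶4 mentions ¶5 but its own obligation stands independently of ¶5, so ¶4 is not affected. ¶6 declares ¶2 and ¶7 mutually dependent; since one of them has fallen, all of them are of no effect. That brings down ¶7 as well. The remainder continues in force under ¶6. The provisions still in force are ¶3, ¶4, ¶6, and ¶8.

3, 4, 6, 8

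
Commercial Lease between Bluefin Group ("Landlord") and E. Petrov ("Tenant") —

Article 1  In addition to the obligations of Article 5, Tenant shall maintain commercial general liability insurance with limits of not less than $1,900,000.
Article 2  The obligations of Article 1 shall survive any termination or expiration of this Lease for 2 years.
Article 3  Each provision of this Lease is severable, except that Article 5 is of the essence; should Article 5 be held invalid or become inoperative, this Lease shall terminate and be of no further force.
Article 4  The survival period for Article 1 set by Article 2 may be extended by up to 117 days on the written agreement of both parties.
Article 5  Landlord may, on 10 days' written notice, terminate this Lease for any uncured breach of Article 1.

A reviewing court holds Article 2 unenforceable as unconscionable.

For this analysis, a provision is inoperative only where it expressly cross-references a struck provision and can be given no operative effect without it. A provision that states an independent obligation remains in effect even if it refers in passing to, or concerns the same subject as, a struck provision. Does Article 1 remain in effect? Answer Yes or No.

Yes

Article 2 is struck. The whole of Article 4 is the extension of the survival period for Article 1, defined by reference to Article 2, so Article 4 cannot stand once Article 2 is removed. Article 3 makes Article 5 an essential term, but Article 5 is unaffected, so the severability proviso in Article 3 preserves the remaining provisions. The provisions still in force are Article 1, Article 3, and Article 5. Article 1 is among the surviving provisions, so the answer is yes.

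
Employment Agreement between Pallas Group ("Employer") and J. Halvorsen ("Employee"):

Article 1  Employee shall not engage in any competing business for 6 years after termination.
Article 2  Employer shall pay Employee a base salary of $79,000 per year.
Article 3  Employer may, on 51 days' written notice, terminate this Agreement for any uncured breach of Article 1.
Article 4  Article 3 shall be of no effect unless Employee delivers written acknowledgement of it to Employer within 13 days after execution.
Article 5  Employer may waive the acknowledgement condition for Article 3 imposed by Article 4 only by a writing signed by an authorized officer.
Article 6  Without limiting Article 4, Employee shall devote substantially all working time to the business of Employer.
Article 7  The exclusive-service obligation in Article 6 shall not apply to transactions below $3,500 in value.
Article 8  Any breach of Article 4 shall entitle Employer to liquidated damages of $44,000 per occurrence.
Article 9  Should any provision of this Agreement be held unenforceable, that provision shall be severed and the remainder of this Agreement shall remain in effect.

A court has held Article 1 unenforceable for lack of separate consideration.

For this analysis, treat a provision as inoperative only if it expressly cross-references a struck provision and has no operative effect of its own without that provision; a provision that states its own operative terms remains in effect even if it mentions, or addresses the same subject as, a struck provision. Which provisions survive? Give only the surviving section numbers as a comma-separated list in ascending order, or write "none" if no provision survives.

2, 6, 7, 9

Article 1 is struck. Article 3 merely fixes the termination right for breach of Article 1; with Article 1 gone it has nothing to operate on and falls away. Article 4 has no operative effect of its own apart from Article 3 and is therefore inoperative. Article 5 has no operative effect of its own apart from Article 4 and is therefore inoperative. The whole of Article 8 is the liquidated-damages amount, defined by reference to Article 4, so Article 8 cannot stand once Article 4 is removed. Although Article 6 refers to Article 4, its operative terms do not depend on Article 4, so it remains in effect. Article 9 is a severability clause and preserves every provision that can still be given independent effect. Article 2, Article 6, Article 7, and Article 9 remain in effect.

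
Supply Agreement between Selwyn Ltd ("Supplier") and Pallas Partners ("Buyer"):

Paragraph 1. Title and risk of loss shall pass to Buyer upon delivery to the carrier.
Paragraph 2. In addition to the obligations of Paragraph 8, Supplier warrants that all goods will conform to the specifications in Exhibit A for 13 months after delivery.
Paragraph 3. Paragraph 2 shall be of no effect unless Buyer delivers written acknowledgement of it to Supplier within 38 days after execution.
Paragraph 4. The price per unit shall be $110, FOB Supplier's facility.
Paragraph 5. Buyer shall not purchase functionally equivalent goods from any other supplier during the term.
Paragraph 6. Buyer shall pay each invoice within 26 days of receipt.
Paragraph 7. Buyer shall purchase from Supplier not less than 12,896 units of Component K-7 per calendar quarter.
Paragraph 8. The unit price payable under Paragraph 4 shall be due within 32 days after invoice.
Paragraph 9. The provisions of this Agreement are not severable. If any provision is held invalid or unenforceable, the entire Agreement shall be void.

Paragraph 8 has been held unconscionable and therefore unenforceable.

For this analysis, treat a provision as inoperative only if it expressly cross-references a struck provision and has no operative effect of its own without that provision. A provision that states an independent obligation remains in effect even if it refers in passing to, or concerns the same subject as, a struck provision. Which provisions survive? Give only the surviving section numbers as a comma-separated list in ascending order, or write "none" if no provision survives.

Paragraph 8 is struck. Nothing else in the Agreement is defined by reference to Paragraph 8. Paragraph 9 provides that the Agreement is not severable, so the invalidity of any one provision voids the entire Agreement. No provision of the Agreement survives.

none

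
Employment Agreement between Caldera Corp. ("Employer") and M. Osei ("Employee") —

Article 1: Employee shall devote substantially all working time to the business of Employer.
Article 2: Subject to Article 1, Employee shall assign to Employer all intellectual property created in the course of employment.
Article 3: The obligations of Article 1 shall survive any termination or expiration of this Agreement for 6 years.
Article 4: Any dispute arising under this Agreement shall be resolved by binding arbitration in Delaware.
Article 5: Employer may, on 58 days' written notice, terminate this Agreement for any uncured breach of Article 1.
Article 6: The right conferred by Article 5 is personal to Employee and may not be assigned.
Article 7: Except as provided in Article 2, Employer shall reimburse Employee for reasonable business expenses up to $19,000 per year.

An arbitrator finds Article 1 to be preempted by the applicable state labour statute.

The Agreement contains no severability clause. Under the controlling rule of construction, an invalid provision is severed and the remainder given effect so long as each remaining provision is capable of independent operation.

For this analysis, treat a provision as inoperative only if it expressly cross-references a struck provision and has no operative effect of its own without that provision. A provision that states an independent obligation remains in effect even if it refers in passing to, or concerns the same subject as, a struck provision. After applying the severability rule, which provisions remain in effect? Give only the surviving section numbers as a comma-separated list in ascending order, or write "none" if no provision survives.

Article 1 is struck. Article 3 operates only by reference to Article 1, so it falls with Article 1. Article 5 operates only by reference to Article 1, so it falls with Article 1. Article 6 operates only by reference to Article 5, so it falls with Article 5. Although Article 2 refers to Article 1, its operative terms do not depend on Article 1, so it remains in effect. With no severability clause, the stated default rule severs what cannot stand and enforces each remaining provision that can operate on its own. Article 2, Article 4, and Article 7 remain in effect.

2, 4, 7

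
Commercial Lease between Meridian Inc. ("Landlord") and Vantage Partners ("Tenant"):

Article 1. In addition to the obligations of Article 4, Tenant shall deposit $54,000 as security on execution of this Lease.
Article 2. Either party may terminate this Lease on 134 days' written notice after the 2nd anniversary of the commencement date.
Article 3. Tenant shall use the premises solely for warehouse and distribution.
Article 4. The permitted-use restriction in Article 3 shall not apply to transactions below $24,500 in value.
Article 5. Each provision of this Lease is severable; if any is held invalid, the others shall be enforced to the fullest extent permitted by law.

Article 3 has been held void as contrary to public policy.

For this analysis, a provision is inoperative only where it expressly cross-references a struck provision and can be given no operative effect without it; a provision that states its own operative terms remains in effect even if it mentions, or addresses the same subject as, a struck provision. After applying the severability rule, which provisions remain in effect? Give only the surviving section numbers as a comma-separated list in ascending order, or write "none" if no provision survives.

Article 3 is struck. The whole of Article 4 is the carve-out from the permitted-use restriction, defined by reference to Article 3, so Article 4 cannot stand once Article 3 is removed. Article 1 mentions Article 4 but its own obligation stands independently of Article 4, so Article 1 is not affected. Article 5 is a severability clause and preserves every provision that can still be given independent effect. Article 1, Article 2, and Article 5 remain in effect.

1, 2, 5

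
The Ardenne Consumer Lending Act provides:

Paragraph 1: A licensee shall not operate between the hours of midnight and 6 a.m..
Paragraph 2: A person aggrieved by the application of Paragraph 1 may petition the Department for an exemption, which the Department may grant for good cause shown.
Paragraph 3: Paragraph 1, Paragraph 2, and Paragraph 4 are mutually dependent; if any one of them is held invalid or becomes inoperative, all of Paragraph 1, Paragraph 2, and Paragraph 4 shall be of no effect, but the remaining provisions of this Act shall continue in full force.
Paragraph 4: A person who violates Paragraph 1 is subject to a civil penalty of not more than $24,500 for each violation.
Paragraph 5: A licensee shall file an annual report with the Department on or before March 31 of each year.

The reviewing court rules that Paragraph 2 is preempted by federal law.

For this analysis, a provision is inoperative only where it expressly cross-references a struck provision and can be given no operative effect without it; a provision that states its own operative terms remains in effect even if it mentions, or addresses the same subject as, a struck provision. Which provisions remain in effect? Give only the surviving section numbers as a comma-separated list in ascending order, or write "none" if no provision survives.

3, 5

Paragraph 2 is struck. Nothing else in the Act is defined by reference to Paragraph 2. Paragraph 3 declares Paragraph 1, Paragraph 2, and Paragraph 4 mutually dependent; since one of them has fallen, all of them are of no effect. That brings down Paragraph 1 and Paragraph 4 as well. The remainder continues in force under Paragraph 3. Paragraph 3 and Paragraph 5 remain in effect.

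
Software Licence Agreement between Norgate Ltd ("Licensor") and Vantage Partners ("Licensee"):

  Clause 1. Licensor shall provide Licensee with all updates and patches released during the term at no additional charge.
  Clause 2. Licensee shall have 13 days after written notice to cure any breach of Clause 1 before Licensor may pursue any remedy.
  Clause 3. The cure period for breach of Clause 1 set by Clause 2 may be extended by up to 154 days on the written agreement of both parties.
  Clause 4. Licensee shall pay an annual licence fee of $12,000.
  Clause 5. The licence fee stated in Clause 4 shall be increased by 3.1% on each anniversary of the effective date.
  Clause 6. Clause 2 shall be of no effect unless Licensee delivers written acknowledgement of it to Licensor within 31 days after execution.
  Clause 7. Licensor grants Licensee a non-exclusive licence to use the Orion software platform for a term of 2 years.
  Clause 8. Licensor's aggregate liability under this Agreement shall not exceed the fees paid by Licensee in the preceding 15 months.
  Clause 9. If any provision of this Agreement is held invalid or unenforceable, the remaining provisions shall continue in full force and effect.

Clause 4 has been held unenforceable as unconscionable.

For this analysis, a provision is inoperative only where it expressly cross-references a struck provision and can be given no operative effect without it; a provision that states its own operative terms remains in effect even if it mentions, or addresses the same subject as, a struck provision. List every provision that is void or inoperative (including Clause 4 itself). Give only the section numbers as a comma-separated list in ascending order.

Clause 4 is struck. Clause 5 operates only by reference to Clause 4, so it falls with Clause 4. Under the severability clause in Clause 9, the remaining provisions continue in force. The provisions still in force are Clause 1, Clause 2, Clause 3, Clause 6, Clause 7, Clause 8, and Clause 9.

4, 5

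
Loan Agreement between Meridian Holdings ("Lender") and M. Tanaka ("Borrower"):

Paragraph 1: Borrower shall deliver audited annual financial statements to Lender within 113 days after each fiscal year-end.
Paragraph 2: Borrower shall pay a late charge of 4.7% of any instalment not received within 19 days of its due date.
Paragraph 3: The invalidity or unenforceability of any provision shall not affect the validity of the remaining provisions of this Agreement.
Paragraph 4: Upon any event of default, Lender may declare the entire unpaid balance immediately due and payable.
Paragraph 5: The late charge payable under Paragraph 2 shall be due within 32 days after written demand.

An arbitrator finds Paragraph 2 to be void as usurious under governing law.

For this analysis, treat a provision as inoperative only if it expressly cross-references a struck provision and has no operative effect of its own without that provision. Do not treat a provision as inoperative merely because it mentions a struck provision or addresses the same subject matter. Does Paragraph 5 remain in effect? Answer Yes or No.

No

Paragraph 2 is struck. Paragraph 5 does nothing except set the payment deadline for the late charge by reference to Paragraph 2; with Paragraph 2 gone it has no independent effect and is inoperative. Under the severability clause in Paragraph 3, the remaining provisions continue in force. That leaves Paragraph 1, Paragraph 3, and Paragraph 4 in effect. Paragraph 5 is among the inoperative provisions, so the answer is no.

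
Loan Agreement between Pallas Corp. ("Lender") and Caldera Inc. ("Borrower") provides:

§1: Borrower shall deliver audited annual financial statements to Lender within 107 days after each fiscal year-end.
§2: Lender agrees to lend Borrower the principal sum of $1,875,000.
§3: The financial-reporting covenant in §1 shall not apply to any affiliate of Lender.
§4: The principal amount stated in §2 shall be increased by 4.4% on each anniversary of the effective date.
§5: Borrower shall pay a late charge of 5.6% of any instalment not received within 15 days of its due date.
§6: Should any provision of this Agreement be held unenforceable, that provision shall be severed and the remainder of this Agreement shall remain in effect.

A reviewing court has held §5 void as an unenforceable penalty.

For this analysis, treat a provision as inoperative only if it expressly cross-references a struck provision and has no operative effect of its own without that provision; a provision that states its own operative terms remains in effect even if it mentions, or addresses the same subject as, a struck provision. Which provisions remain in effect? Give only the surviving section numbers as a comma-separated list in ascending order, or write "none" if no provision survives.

§5 is struck. Nothing else in the Agreement is defined by reference to §5. §6 is a severability clause and preserves every provision that can still be given independent effect. §1, §2, §3, §4, and §6 remain in effect.

1, 2, 3, 4, 6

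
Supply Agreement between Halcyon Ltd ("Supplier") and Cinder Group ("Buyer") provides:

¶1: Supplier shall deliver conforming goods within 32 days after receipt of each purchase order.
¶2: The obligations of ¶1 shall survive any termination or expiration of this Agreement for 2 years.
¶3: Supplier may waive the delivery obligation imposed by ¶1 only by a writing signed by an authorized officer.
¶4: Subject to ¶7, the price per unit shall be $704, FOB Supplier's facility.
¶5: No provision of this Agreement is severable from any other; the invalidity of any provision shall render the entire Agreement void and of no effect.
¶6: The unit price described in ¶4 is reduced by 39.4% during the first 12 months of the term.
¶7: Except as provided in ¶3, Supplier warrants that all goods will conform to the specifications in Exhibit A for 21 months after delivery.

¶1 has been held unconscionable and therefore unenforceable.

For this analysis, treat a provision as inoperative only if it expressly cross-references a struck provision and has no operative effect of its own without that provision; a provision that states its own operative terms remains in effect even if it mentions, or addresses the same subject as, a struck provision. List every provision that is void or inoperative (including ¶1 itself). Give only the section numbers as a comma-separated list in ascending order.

¶1 is struck. ¶2 operates only by reference to ¶1, so it falls with ¶1. ¶3 has no operative effect of its own apart from ¶1 and is therefore inoperative. ¶5 provides that the Agreement is not severable, so the invalidity of any one provision voids the entire Agreement. No provision of the Agreement survives.

1, 2, 3, 4, 5, 6, 7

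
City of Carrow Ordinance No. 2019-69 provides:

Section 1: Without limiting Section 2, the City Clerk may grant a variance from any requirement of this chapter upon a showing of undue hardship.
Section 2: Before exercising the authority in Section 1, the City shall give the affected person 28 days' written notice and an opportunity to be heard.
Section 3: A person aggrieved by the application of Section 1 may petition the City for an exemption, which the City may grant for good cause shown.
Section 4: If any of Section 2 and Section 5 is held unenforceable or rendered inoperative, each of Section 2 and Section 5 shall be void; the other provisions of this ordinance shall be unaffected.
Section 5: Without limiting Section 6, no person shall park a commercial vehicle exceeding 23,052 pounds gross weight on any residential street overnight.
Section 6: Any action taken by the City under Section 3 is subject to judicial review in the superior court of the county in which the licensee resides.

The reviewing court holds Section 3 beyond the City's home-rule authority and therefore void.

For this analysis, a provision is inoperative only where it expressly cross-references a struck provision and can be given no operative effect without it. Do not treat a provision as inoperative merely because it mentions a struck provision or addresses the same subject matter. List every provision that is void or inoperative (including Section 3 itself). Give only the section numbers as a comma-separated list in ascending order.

Section 3 is struck. Section 6 merely fixes the judicial-review right for Section 3; with Section 3 gone it has nothing to operate on and falls away. Section 5 mentions Section 6 but its own obligation stands independently of Section 6, so Section 5 is not affected. Section 4 ties Section 2 and Section 5 together, but none of those is affected here; the remaining provisions continue in force under Section 4. Section 1, Section 2, Section 4, and Section 5 remain in effect.

3, 6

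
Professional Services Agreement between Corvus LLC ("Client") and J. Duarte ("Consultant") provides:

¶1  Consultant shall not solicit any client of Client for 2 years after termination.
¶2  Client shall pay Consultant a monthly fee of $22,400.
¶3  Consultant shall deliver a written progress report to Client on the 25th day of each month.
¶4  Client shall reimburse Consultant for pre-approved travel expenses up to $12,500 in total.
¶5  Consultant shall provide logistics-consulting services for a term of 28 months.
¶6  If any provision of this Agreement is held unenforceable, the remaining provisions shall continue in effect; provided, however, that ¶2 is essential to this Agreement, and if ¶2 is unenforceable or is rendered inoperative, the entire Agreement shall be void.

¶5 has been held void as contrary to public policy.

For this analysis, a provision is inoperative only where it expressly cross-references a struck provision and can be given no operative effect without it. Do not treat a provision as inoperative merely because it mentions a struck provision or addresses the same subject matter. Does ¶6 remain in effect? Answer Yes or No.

Yes

¶5 is struck. Nothing else in the Agreement is defined by reference to ¶5. ¶6 makes ¶2 an essential term, but ¶2 is unaffected, so the severability proviso in ¶6 preserves the remaining provisions. The provisions still in force are ¶1, ¶2, ¶3, ¶4, and ¶6. ¶6 is among the surviving provisions, so the answer is yes.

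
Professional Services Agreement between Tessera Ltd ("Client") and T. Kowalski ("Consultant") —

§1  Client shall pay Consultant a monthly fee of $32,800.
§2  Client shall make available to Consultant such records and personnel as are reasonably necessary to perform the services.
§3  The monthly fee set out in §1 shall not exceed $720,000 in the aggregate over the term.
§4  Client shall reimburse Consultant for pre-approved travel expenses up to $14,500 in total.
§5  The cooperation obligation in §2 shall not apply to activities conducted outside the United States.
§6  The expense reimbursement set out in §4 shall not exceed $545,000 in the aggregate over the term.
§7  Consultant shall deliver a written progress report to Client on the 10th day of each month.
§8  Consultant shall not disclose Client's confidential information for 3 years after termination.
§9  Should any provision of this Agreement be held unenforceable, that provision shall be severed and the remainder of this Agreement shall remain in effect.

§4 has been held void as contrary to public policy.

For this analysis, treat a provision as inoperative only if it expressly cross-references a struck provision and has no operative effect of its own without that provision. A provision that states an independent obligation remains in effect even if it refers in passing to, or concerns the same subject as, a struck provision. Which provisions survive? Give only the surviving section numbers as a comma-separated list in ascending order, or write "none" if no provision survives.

§4 is struck. §6 has no operative effect of its own apart from §4 and is therefore inoperative. §9 is a severability clause and preserves every provision that can still be given independent effect. That leaves §1, §2, §3, §5, §7, §8, and §9 in effect.

1, 2, 3, 5, 7, 8, 9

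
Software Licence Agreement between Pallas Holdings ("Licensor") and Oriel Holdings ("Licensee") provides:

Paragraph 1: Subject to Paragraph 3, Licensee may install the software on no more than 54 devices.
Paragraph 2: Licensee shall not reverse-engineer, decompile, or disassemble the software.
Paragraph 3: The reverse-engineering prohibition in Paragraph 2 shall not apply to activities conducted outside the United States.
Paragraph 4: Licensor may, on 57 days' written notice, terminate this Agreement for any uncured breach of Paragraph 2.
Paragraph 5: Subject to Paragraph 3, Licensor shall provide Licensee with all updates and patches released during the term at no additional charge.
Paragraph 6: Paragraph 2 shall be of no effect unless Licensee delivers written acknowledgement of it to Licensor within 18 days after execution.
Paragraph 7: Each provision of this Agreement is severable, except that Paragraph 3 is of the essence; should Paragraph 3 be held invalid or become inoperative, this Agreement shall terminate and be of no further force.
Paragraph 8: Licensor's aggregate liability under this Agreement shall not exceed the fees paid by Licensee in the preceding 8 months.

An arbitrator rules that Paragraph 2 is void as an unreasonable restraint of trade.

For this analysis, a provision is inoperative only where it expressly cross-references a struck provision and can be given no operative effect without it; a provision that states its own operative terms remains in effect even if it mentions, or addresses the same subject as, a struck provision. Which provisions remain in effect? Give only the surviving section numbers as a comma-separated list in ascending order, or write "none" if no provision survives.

none

Paragraph 2 is struck. The whole of Paragraph 3 is the carve-out from the reverse-engineering prohibition, defined by reference to Paragraph 2, so Paragraph 3 cannot stand once Paragraph 2 is removed. Paragraph 4 merely fixes the termination right for breach of Paragraph 2; with Paragraph 2 gone it has nothing to operate on and falls away. Paragraph 6 operates only by reference to Paragraph 2, so it falls with Paragraph 2. Paragraph 7 makes Paragraph 3 an essential term, and Paragraph 3 has been rendered inoperative by the cascade; under Paragraph 7, the entire Agreement is therefore void. No provision of the Agreement survives.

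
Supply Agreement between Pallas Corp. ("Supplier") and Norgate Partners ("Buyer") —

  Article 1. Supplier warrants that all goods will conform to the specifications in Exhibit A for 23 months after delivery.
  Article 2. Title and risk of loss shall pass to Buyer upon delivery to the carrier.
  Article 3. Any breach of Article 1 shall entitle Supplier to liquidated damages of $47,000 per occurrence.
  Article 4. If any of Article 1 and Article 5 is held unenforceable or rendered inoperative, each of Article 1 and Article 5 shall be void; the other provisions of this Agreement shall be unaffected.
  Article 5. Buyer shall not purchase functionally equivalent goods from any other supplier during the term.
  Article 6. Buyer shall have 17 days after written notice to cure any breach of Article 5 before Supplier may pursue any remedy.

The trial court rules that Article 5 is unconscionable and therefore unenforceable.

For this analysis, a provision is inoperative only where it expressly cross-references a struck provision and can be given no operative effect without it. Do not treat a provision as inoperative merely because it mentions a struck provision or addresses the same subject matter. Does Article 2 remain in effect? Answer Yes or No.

Article 5 is struck. The only function of Article 6 is the cure period for breach of Article 5, so it cannot stand once Article 5 is removed. Article 4 declares Article 1 and Article 5 mutually dependent; since one of them has fallen, all of them are of no effect. That brings down Article 1 as well. Article 3 in turn depends solely on a provision now struck and likewise falls. The remainder continues in force under Article 4. Article 2 and Article 4 remain in effect. Article 2 is among the surviving provisions, so the answer is yes.

Yes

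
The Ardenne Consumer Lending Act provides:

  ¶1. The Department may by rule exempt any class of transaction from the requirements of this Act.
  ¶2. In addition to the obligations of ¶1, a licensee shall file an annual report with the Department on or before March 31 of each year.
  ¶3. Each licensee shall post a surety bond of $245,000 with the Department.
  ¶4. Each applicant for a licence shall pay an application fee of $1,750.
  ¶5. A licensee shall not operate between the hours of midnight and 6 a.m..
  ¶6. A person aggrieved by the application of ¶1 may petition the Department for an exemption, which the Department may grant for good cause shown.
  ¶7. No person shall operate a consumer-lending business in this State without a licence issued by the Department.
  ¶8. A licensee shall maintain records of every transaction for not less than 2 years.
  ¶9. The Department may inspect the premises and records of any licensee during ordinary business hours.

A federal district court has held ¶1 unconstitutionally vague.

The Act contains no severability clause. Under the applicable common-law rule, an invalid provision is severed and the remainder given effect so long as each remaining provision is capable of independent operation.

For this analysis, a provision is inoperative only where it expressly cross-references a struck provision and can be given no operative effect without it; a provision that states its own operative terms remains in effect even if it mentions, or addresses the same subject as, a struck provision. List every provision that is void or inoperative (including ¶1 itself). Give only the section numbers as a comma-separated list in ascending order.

1, 6

¶1 is struck. The only function of ¶6 is the exemption procedure for ¶1, so it cannot stand once ¶1 is removed. Although ¶2 refers to ¶1, its operative terms do not depend on ¶1, so it remains in effect. Under the stated default rule, only provisions that cannot operate independently fall away; the rest are enforced. The provisions still in force are ¶2, ¶3, ¶4, ¶5, ¶7, ¶8, and ¶9.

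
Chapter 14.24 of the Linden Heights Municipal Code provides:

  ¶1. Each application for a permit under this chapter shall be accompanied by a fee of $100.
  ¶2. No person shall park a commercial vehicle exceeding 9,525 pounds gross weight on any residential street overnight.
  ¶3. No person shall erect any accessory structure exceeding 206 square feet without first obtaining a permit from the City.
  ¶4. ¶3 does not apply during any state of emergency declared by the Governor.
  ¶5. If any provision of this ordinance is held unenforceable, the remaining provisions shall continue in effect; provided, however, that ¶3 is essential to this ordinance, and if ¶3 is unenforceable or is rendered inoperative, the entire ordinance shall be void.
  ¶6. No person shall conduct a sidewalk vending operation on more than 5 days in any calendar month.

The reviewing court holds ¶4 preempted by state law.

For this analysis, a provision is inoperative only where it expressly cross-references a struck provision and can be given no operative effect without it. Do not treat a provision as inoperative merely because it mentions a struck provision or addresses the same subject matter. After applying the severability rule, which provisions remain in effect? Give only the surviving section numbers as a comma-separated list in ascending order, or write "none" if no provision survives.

1, 2, 3, 5, 6

¶4 is struck. No other provision's operative terms depend on ¶4. ¶5 makes ¶3 an essential term, but ¶3 is unaffected, so the severability proviso in ¶5 preserves the remaining provisions. ¶1, ¶2, ¶3, ¶5, and ¶6 remain in effect.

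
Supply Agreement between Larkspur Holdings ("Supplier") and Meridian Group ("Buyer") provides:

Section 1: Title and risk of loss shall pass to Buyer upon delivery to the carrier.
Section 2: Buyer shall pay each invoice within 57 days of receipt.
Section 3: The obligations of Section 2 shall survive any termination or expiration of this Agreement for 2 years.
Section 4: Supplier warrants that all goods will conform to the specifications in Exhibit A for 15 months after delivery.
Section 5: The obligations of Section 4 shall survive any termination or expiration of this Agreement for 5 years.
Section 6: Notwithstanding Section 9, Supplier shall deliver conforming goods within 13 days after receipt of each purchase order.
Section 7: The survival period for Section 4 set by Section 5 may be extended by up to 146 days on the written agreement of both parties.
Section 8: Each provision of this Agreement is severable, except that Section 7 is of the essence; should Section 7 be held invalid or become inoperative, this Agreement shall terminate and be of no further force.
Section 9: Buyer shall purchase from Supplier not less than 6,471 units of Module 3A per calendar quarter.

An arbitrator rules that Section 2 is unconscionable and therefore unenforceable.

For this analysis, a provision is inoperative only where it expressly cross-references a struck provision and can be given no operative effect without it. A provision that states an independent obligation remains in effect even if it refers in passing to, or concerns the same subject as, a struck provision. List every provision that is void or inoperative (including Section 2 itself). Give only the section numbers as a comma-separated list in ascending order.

2, 3

Section 2 is struck. Section 3 has no operative effect of its own apart from Section 2 and is therefore inoperative. Section 8 makes Section 7 an essential term, but Section 7 is unaffected, so the severability proviso in Section 8 preserves the remaining provisions. Section 1, Section 4, Section 5, Section 6, Section 7, Section 8, and Section 9 remain in effect.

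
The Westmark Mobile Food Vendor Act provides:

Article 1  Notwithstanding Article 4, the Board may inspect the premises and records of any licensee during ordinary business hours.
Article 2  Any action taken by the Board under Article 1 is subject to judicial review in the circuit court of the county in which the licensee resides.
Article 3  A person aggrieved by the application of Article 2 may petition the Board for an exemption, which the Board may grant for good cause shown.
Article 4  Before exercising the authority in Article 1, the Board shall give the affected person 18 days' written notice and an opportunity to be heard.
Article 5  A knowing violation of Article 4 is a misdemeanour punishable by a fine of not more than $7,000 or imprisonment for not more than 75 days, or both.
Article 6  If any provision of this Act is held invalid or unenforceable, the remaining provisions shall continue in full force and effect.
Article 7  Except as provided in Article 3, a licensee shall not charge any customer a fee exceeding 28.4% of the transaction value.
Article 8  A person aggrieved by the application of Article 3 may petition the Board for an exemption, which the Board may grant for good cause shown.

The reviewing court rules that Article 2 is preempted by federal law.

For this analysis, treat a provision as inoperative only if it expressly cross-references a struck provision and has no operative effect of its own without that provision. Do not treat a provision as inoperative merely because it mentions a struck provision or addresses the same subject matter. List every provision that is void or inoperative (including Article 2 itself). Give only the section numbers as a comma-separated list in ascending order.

2, 3, 8

Article 2 is struck. Article 3 has no operative effect of its own apart from Article 2 and is therefore inoperative. Article 8 operates only by reference to Article 3, so it falls with Article 3. Although Article 7 refers to Article 3, its operative terms do not depend on Article 3, so it remains in effect. Under the severability clause in Article 6, the remaining provisions continue in force. That leaves Article 1, Article 4, Article 5, Article 6, and Article 7 in effect.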